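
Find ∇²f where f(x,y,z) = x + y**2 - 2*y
2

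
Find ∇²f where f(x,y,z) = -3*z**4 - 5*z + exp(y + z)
-36*z**2 + 2*exp(y + z)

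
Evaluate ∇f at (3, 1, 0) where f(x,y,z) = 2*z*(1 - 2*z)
(0, 0, 2)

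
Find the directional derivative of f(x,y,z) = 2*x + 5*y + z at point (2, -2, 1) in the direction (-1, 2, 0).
8*sqrt(5)/5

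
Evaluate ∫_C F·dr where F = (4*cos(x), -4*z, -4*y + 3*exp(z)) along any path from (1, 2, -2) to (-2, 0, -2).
-16 - 4*sin(2) - 4*sin(1)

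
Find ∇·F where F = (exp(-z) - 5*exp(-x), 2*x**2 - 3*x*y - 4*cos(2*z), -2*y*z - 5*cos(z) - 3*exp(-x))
-3*x - 2*y + 5*sin(z) + 5*exp(-x)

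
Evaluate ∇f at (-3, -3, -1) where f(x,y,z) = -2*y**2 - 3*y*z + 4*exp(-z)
(0, 15, 9 - 4*E)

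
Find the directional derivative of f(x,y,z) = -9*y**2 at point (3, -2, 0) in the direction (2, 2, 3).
72*sqrt(17)/17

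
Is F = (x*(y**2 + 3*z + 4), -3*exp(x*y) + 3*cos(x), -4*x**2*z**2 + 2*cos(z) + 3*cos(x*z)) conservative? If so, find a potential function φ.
No, ∇×F = (0, 8*x*z**2 + 3*x + 3*z*sin(x*z), -2*x*y - 3*y*exp(x*y) - 3*sin(x)) ≠ 0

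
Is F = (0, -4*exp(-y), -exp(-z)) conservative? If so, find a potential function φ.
Yes, F is conservative. φ = exp(-z) + 4*exp(-y)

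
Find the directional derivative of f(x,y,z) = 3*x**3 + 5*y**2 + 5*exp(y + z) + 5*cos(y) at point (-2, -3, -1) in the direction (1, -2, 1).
sqrt(6)*(-10*exp(4)*sin(3) - 5 + 96*exp(4))*exp(-4)/6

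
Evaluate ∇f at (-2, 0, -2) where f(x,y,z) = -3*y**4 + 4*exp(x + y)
(4*exp(-2), 4*exp(-2), 0)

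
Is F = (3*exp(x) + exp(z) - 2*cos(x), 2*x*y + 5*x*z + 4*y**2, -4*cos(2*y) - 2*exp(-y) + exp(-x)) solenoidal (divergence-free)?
No, ∇·F = 2*x + 8*y + 3*exp(x) + 2*sin(x)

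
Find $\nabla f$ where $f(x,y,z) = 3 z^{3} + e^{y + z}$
(0, exp(y + z), 9*z**2 + exp(y + z))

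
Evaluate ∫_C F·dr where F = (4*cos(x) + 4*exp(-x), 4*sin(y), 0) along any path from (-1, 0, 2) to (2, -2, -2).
4*(-1 + (sin(1) + 1 - sqrt(2)*cos(pi/4 + 2) + E)*exp(2))*exp(-2)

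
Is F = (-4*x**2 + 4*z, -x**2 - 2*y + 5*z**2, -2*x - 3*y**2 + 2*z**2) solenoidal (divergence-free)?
No, ∇·F = -8*x + 4*z - 2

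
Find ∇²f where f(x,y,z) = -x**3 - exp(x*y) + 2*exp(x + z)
-x**2*exp(x*y) - 6*x - y**2*exp(x*y) + 4*exp(x + z)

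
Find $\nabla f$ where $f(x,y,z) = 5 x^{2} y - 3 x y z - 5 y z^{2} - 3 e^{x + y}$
(10*x*y - 3*y*z - 3*exp(x + y), 5*x**2 - 3*x*z - 5*z**2 - 3*exp(x + y), y*(-3*x - 10*z))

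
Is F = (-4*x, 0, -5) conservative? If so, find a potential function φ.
Yes, F is conservative. φ = -2*x**2 - 5*z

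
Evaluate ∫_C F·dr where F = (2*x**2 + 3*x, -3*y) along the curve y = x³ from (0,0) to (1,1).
2/3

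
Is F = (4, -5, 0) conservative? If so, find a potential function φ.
Yes, F is conservative. φ = 4*x - 5*y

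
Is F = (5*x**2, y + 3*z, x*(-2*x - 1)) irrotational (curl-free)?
No, ∇×F = (-3, 4*x + 1, 0)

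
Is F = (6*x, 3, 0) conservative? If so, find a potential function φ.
Yes, F is conservative. φ = 3*x**2 + 3*y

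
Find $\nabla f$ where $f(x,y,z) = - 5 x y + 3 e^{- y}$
(-5*y, -5*x - 3*exp(-y), 0)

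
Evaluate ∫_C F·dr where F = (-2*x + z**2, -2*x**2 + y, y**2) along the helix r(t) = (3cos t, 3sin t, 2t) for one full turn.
6*pi*(3 + 8*pi)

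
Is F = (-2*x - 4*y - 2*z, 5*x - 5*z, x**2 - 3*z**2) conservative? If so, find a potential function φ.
No, ∇×F = (5, -2*x - 2, 9) ≠ 0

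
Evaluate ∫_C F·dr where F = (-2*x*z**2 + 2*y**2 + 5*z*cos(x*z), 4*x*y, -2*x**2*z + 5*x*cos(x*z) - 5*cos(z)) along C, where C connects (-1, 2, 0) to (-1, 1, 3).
-3 - 10*sin(3)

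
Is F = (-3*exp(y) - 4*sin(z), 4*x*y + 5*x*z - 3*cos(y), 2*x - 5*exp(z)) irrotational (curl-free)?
No, ∇×F = (-5*x, -4*cos(z) - 2, 4*y + 5*z + 3*exp(y))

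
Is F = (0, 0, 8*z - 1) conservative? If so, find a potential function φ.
Yes, F is conservative. φ = z*(4*z - 1)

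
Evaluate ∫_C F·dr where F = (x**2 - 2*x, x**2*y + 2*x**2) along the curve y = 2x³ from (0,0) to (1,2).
97/30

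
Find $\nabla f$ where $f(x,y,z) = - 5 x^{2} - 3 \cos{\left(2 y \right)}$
(-10*x, 6*sin(2*y), 0)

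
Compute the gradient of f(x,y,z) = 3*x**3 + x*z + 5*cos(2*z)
(9*x**2 + z, 0, x - 10*sin(2*z))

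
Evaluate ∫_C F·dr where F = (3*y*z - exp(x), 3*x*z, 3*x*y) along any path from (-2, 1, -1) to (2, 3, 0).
-2*sinh(2) - 6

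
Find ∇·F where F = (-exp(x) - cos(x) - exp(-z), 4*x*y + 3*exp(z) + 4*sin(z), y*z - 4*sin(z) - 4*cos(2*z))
4*x + y - exp(x) + sin(x) + 8*sin(2*z) - 4*cos(z)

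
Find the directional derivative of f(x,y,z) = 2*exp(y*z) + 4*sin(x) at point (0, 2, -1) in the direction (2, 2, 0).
sqrt(2)*(-1 + 2*exp(2))*exp(-2)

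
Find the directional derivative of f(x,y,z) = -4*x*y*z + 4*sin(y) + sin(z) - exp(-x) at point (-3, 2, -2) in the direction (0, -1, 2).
2*sqrt(5)*(36 - cos(2))/5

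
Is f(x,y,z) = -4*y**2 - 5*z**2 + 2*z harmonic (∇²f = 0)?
No, ∇²f = -18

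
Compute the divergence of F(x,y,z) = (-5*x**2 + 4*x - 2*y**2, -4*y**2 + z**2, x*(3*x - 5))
-10*x - 8*y + 4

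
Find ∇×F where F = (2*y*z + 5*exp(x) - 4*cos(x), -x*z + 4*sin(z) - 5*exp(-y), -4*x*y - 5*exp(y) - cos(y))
(-3*x - 5*exp(y) + sin(y) - 4*cos(z), 6*y, -3*z)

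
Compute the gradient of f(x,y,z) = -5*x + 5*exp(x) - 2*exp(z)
(5*exp(x) - 5, 0, -2*exp(z))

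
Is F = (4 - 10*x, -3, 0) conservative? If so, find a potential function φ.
Yes, F is conservative. φ = -5*x**2 + 4*x - 3*y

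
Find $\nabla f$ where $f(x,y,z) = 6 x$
(6, 0, 0)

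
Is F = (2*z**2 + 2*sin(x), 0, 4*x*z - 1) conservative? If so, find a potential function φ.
Yes, F is conservative. φ = 2*x*z**2 - z - 2*cos(x)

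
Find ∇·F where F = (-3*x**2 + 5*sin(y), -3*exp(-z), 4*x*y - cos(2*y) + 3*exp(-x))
-6*x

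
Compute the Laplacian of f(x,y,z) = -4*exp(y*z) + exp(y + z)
-4*y**2*exp(y*z) - 4*z**2*exp(y*z) + 2*exp(y + z)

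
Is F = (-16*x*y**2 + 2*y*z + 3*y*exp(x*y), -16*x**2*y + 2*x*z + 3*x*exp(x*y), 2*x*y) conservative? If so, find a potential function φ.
Yes, F is conservative. φ = -8*x**2*y**2 + 2*x*y*z + 3*exp(x*y)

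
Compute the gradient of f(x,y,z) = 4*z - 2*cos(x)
(2*sin(x), 0, 4)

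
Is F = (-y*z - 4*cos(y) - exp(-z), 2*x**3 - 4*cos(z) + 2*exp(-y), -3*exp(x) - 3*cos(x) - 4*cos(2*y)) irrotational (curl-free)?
No, ∇×F = (8*sin(2*y) - 4*sin(z), -y + 3*exp(x) - 3*sin(x) + exp(-z), 6*x**2 + z - 4*sin(y))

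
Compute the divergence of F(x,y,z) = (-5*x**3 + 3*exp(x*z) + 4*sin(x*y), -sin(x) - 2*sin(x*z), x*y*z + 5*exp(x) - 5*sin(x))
-15*x**2 + x*y + 4*y*cos(x*y) + 3*z*exp(x*z)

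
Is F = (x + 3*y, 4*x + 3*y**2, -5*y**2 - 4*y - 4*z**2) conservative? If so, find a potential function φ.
No, ∇×F = (-10*y - 4, 0, 1) ≠ 0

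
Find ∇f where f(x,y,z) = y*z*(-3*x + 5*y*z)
(-3*y*z, z*(-3*x + 10*y*z), y*(-3*x + 10*y*z))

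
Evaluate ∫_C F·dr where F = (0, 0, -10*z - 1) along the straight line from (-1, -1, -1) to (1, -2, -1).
0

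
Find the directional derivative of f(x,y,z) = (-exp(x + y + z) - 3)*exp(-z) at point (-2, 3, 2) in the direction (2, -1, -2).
(-exp(3) - 6)*exp(-2)/3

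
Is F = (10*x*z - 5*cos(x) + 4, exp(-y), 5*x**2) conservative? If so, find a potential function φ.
Yes, F is conservative. φ = 5*x**2*z + 4*x - 5*sin(x) - exp(-y)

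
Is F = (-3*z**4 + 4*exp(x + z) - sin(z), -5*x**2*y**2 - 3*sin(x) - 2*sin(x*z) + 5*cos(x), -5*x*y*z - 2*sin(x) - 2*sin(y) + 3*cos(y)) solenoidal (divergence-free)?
No, ∇·F = -10*x**2*y - 5*x*y + 4*exp(x + z)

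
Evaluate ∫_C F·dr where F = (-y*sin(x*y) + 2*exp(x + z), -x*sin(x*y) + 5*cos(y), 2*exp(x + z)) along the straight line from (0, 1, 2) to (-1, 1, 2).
-2*exp(2) - 1 + cos(1) + 2*E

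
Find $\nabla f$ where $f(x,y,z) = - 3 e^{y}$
(0, -3*exp(y), 0)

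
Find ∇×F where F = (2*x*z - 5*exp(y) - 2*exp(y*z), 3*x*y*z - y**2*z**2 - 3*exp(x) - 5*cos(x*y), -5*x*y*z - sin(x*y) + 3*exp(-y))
(-3*x*y - 5*x*z - x*cos(x*y) + 2*y**2*z - 3*exp(-y), 2*x + 5*y*z - 2*y*exp(y*z) + y*cos(x*y), 3*y*z + 5*y*sin(x*y) + 2*z*exp(y*z) - 3*exp(x) + 5*exp(y))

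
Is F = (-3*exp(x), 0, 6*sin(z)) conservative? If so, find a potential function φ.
Yes, F is conservative. φ = -3*exp(x) - 6*cos(z)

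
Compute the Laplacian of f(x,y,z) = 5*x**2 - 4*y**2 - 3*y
2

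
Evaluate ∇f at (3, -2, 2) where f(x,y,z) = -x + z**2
(-1, 0, 4)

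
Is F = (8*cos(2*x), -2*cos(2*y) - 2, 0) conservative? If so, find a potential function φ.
Yes, F is conservative. φ = -2*y + 4*sin(2*x) - sin(2*y)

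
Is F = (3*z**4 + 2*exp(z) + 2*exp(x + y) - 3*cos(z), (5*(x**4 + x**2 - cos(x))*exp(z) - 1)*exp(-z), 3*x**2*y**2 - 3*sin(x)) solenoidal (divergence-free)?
No, ∇·F = 2*exp(x + y)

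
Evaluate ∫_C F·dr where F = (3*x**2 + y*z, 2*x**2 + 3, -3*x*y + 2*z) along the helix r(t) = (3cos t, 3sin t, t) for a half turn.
-54 - 5*pi**2/4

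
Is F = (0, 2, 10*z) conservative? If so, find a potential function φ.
Yes, F is conservative. φ = 2*y + 5*z**2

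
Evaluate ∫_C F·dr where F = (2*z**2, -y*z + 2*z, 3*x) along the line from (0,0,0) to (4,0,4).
200/3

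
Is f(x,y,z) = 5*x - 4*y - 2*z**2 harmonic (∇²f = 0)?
No, ∇²f = -4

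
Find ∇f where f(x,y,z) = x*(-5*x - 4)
(-10*x - 4, 0, 0)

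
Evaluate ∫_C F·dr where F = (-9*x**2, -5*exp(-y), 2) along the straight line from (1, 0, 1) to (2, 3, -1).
-30 + 5*exp(-3)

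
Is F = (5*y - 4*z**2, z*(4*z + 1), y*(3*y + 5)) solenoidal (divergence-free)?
Yes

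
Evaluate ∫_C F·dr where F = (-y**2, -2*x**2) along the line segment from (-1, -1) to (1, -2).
-4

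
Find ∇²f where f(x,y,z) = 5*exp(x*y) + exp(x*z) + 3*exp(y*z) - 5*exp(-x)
5*x**2*exp(x*y) + x**2*exp(x*z) + 5*y**2*exp(x*y) + 3*y**2*exp(y*z) + z**2*exp(x*z) + 3*z**2*exp(y*z) - 5*exp(-x)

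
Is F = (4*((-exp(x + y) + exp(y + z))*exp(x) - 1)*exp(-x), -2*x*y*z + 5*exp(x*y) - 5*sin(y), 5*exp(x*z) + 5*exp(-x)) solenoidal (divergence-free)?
No, ∇·F = -2*x*z + 5*x*exp(x*y) + 5*x*exp(x*z) - 4*exp(x + y) - 5*cos(y) + 4*exp(-x)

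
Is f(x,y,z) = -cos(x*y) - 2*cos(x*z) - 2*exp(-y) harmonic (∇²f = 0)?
No, ∇²f = x**2*cos(x*y) + 2*x**2*cos(x*z) + y**2*cos(x*y) + 2*z**2*cos(x*z) - 2*exp(-y)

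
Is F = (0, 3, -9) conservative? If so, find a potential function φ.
Yes, F is conservative. φ = 3*y - 9*z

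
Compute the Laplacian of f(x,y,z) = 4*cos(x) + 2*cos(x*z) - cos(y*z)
-2*x**2*cos(x*z) + y**2*cos(y*z) - 2*z**2*cos(x*z) + z**2*cos(y*z) - 4*cos(x)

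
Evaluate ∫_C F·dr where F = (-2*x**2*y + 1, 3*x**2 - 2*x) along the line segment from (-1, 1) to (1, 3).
4/3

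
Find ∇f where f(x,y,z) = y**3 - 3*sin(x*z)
(-3*z*cos(x*z), 3*y**2, -3*x*cos(x*z))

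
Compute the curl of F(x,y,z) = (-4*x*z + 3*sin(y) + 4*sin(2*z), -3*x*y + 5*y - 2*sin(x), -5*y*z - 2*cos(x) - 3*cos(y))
(-5*z + 3*sin(y), -4*x - 2*sin(x) + 8*cos(2*z), -3*y - 2*cos(x) - 3*cos(y))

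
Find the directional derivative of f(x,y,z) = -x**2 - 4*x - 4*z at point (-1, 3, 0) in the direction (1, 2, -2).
2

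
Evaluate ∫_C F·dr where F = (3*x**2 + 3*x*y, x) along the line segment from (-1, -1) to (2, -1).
9/2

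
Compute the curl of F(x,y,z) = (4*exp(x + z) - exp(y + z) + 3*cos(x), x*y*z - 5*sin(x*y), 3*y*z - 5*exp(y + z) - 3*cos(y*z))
(-x*y + 3*z*sin(y*z) + 3*z - 5*exp(y + z), 4*exp(x + z) - exp(y + z), y*z - 5*y*cos(x*y) + exp(y + z))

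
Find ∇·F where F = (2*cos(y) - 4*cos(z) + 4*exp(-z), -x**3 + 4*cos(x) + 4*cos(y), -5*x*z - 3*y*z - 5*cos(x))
-5*x - 3*y - 4*sin(y)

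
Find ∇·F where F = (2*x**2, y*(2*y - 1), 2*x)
4*x + 4*y - 1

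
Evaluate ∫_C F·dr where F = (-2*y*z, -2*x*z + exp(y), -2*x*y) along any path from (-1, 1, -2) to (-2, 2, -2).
-12 - E + exp(2)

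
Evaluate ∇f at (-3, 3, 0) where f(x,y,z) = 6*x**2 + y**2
(-36, 6, 0)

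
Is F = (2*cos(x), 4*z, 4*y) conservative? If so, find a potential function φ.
Yes, F is conservative. φ = 4*y*z + 2*sin(x)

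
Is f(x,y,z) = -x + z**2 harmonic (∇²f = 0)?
No, ∇²f = 2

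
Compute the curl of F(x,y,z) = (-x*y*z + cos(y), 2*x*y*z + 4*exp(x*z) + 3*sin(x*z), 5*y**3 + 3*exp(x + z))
(-2*x*y - 4*x*exp(x*z) - 3*x*cos(x*z) + 15*y**2, -x*y - 3*exp(x + z), x*z + 2*y*z + 4*z*exp(x*z) + 3*z*cos(x*z) + sin(y))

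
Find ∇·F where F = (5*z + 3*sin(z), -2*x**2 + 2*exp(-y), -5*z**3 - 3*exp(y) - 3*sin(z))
-15*z**2 - 3*cos(z) - 2*exp(-y)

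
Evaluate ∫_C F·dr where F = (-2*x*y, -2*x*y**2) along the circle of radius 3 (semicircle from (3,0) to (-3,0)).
-81*pi/4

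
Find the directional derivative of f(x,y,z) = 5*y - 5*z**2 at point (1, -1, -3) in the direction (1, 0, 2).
12*sqrt(5)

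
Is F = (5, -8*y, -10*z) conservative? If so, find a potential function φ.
Yes, F is conservative. φ = 5*x - 4*y**2 - 5*z**2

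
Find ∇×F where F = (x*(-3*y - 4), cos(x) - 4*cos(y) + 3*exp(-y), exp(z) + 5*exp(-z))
(0, 0, 3*x - sin(x))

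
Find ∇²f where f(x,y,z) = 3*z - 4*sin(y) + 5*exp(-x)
4*sin(y) + 5*exp(-x)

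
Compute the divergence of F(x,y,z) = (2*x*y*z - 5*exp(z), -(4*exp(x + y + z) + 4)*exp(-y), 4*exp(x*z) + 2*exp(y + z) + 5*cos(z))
4*x*exp(x*z) + 2*y*z + 2*exp(y + z) - 5*sin(z) + 4*exp(-y)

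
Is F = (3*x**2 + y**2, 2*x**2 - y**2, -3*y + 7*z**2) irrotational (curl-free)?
No, ∇×F = (-3, 0, 4*x - 2*y)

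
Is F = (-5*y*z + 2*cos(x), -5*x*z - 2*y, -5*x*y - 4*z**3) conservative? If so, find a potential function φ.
Yes, F is conservative. φ = -5*x*y*z - y**2 - z**4 + 2*sin(x)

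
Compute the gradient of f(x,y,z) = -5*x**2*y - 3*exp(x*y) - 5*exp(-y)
(y*(-10*x - 3*exp(x*y)), -5*x**2 - 3*x*exp(x*y) + 5*exp(-y), 0)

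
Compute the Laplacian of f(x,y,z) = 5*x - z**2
-2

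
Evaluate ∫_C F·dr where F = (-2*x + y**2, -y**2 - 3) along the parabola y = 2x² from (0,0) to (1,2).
-133/15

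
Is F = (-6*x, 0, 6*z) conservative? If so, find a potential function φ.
Yes, F is conservative. φ = -3*x**2 + 3*z**2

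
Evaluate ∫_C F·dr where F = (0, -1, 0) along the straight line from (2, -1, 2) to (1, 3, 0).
-4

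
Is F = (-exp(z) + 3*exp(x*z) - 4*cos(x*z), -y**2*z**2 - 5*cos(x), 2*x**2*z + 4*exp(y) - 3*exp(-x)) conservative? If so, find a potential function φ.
No, ∇×F = (2*y**2*z + 4*exp(y), -4*x*z + 3*x*exp(x*z) + 4*x*sin(x*z) - exp(z) - 3*exp(-x), 5*sin(x)) ≠ 0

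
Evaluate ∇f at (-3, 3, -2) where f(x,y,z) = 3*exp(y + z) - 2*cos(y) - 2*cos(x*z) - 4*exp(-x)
(-4*sin(6) + 4*exp(3), 2*sin(3) + 3*E, -6*sin(6) + 3*E)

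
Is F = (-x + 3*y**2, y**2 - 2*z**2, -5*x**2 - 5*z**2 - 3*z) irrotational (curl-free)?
No, ∇×F = (4*z, 10*x, -6*y)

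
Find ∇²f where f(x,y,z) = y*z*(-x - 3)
0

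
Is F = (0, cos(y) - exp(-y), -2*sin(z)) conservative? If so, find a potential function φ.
Yes, F is conservative. φ = sin(y) + 2*cos(z) + exp(-y)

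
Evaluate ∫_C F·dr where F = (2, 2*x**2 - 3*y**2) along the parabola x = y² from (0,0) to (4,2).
64/5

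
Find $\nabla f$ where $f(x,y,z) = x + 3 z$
(1, 0, 3)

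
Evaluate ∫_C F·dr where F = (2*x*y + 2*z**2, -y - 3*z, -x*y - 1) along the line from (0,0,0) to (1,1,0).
1/6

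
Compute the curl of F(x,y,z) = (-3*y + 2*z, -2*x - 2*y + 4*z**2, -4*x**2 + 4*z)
(-8*z, 8*x + 2, 1)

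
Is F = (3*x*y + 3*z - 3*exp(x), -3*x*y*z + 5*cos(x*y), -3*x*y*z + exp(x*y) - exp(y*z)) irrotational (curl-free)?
No, ∇×F = (3*x*y - 3*x*z + x*exp(x*y) - z*exp(y*z), 3*y*z - y*exp(x*y) + 3, -3*x - 3*y*z - 5*y*sin(x*y))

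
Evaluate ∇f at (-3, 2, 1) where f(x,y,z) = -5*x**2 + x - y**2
(31, -4, 0)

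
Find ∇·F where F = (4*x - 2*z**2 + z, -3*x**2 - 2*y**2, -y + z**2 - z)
-4*y + 2*z + 3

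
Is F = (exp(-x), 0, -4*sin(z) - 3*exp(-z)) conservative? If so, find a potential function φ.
Yes, F is conservative. φ = 4*cos(z) + 3*exp(-z) - exp(-x)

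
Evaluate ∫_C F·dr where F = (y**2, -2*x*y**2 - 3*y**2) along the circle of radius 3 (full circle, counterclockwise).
-81*pi/2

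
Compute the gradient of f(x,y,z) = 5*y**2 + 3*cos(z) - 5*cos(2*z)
(0, 10*y, (20*cos(z) - 3)*sin(z))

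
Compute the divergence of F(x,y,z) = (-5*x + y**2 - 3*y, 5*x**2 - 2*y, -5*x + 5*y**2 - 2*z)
-9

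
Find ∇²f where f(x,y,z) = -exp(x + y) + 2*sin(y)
-2*exp(x + y) - 2*sin(y)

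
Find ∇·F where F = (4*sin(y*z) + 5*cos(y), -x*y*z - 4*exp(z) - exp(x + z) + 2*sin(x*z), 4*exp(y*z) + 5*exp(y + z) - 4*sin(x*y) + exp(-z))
-x*z + 4*y*exp(y*z) + 5*exp(y + z) - exp(-z)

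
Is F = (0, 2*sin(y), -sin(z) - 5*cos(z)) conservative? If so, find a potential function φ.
Yes, F is conservative. φ = -5*sin(z) - 2*cos(y) + cos(z)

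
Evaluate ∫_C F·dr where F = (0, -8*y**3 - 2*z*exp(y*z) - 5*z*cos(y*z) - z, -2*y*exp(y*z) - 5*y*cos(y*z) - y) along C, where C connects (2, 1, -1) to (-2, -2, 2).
-27 - 5*sin(1) + 5*sin(4) - 2*exp(-4) + 2*exp(-1)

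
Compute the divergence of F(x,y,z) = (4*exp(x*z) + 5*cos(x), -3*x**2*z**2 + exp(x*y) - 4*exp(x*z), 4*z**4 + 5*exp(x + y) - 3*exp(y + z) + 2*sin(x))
x*exp(x*y) + 16*z**3 + 4*z*exp(x*z) - 3*exp(y + z) - 5*sin(x)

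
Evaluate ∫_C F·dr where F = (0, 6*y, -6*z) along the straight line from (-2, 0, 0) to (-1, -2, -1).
9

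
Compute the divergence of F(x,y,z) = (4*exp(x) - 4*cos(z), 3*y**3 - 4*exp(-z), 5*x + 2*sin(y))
9*y**2 + 4*exp(x)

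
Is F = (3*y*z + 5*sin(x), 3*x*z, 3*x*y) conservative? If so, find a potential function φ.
Yes, F is conservative. φ = 3*x*y*z - 5*cos(x)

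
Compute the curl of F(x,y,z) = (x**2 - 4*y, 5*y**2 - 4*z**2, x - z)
(8*z, -1, 4)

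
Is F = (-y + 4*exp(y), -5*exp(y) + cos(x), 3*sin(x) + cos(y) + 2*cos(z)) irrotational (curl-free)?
No, ∇×F = (-sin(y), -3*cos(x), -4*exp(y) - sin(x) + 1)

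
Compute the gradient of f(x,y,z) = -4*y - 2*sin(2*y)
(0, -8*cos(y)**2, 0)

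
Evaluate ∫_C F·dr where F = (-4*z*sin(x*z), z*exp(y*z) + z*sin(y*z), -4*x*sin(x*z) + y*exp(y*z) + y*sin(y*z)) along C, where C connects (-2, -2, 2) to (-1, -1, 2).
(-1 + exp(2) + 3*(cos(2) - cos(4))*exp(4))*exp(-4)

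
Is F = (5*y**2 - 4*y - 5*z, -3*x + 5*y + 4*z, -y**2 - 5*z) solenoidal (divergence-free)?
Yes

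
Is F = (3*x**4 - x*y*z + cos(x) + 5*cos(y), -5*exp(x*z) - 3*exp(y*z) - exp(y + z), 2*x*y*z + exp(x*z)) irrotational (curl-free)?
No, ∇×F = (2*x*z + 5*x*exp(x*z) + 3*y*exp(y*z) + exp(y + z), -x*y - 2*y*z - z*exp(x*z), x*z - 5*z*exp(x*z) + 5*sin(y))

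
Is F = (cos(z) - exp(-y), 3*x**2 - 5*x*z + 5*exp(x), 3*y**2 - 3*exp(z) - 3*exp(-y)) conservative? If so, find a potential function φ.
No, ∇×F = (5*x + 6*y + 3*exp(-y), -sin(z), 6*x - 5*z + 5*exp(x) - exp(-y)) ≠ 0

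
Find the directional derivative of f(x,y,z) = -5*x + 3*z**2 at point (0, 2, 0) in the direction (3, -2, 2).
-15*sqrt(17)/17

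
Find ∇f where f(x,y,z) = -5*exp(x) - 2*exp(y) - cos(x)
(-5*exp(x) + sin(x), -2*exp(y), 0)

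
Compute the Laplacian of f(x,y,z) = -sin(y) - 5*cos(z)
sin(y) + 5*cos(z)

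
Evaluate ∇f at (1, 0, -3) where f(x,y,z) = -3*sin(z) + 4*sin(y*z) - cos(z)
(0, -12, -sin(3) - 3*cos(3))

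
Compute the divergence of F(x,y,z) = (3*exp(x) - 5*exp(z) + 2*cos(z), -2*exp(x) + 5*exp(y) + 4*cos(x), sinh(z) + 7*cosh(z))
3*exp(x) + 5*exp(y) + 7*sinh(z) + cosh(z)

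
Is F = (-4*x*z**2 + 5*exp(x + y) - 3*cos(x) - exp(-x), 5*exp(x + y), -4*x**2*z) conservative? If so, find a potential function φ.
Yes, F is conservative. φ = -2*x**2*z**2 + 5*exp(x + y) - 3*sin(x) + exp(-x)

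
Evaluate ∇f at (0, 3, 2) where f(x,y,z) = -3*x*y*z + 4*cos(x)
(-18, 0, 0)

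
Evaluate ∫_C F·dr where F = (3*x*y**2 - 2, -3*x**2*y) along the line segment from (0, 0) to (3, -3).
-6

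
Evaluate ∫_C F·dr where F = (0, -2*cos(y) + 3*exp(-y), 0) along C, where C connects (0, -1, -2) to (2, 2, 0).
-2*sin(2) - 2*sin(1) - 3*exp(-2) + 3*E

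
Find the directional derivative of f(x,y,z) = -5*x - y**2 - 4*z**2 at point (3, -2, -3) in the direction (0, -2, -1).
-32*sqrt(5)/5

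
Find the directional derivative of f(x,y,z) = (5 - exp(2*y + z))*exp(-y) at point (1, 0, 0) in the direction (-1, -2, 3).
9*sqrt(14)/14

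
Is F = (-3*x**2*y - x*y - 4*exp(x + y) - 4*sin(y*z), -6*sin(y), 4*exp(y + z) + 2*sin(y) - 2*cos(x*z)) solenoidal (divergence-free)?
No, ∇·F = -6*x*y + 2*x*sin(x*z) - y - 4*exp(x + y) + 4*exp(y + z) - 6*cos(y)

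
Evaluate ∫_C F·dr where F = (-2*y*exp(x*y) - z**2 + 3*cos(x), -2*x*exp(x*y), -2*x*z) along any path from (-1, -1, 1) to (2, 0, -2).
-11 + 3*sin(1) + 3*sin(2) + 2*E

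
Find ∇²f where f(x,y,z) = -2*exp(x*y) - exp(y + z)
-2*x**2*exp(x*y) - 2*y**2*exp(x*y) - 2*exp(y + z)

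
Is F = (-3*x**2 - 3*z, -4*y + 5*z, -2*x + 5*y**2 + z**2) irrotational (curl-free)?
No, ∇×F = (10*y - 5, -1, 0)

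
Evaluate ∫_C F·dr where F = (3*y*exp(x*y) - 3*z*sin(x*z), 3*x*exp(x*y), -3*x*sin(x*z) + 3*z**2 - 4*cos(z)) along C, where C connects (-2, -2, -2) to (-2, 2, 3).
-3*exp(4) - 4*sin(2) - 4*sin(3) + 3*exp(-4) - 3*cos(4) + 3*cos(6) + 35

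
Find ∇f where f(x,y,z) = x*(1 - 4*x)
(1 - 8*x, 0, 0)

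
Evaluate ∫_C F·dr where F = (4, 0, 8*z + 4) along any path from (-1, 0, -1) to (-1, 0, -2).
8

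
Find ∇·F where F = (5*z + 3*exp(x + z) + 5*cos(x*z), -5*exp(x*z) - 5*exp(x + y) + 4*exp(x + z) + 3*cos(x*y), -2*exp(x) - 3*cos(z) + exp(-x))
-3*x*sin(x*y) - 5*z*sin(x*z) - 5*exp(x + y) + 3*exp(x + z) + 3*sin(z)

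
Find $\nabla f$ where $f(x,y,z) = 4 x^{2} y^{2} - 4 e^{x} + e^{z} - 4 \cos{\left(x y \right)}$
(8*x*y**2 + 4*y*sin(x*y) - 4*exp(x), 4*x*(2*x*y + sin(x*y)), exp(z))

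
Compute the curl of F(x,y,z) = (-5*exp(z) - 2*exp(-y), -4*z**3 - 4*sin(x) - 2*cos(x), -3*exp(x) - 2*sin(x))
(12*z**2, 3*exp(x) - 5*exp(z) + 2*cos(x), 2*sin(x) - 4*cos(x) - 2*exp(-y))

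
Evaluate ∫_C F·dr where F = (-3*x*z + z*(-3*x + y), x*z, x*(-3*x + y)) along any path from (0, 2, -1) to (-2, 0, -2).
24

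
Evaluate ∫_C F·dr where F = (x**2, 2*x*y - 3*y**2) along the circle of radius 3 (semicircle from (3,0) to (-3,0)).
18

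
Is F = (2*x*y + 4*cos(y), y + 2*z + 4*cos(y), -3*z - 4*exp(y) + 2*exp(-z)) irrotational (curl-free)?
No, ∇×F = (-4*exp(y) - 2, 0, -2*x + 4*sin(y))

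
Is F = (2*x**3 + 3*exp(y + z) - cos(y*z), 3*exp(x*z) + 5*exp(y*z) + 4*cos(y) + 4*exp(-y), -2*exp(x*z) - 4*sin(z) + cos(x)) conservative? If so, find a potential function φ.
No, ∇×F = (-3*x*exp(x*z) - 5*y*exp(y*z), y*sin(y*z) + 2*z*exp(x*z) + 3*exp(y + z) + sin(x), 3*z*exp(x*z) - z*sin(y*z) - 3*exp(y + z)) ≠ 0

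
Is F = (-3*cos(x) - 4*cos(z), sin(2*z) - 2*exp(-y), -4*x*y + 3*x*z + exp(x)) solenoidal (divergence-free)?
No, ∇·F = 3*x + 3*sin(x) + 2*exp(-y)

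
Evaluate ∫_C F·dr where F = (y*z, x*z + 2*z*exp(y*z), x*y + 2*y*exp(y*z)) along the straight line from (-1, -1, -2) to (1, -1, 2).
-4*sinh(2)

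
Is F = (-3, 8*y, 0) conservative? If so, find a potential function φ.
Yes, F is conservative. φ = -3*x + 4*y**2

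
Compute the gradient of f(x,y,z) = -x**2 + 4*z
(-2*x, 0, 4)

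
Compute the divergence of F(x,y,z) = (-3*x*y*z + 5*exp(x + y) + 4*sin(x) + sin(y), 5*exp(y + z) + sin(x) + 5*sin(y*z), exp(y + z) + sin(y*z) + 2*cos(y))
-3*y*z + y*cos(y*z) + 5*z*cos(y*z) + 5*exp(x + y) + 6*exp(y + z) + 4*cos(x)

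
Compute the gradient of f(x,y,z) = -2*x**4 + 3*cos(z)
(-8*x**3, 0, -3*sin(z))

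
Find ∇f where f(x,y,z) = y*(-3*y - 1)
(0, -6*y - 1, 0)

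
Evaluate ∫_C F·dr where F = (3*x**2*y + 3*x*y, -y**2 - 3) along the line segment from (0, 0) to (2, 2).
34/3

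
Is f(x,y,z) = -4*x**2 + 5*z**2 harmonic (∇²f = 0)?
No, ∇²f = 2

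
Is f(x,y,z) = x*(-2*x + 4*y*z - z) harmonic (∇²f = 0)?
No, ∇²f = -4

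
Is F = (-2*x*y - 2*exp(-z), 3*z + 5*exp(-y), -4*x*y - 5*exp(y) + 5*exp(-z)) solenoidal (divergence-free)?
No, ∇·F = -2*y - 5*exp(-z) - 5*exp(-y)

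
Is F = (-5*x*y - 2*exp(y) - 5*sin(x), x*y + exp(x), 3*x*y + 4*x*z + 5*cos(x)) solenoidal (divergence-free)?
No, ∇·F = 5*x - 5*y - 5*cos(x)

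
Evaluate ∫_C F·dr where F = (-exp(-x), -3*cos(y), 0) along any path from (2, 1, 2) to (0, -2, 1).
-exp(-2) + 1 + 3*sin(1) + 3*sin(2)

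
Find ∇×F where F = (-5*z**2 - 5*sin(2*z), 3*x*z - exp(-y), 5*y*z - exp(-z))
(-3*x + 5*z, -10*z - 10*cos(2*z), 3*z)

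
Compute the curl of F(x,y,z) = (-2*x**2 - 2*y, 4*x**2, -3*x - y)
(-1, 3, 8*x + 2)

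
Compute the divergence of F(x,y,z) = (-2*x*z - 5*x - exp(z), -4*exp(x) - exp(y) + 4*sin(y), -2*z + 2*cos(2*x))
-2*z - exp(y) + 4*cos(y) - 7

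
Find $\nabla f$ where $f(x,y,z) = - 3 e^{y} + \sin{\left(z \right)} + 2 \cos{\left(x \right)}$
(-2*sin(x), -3*exp(y), cos(z))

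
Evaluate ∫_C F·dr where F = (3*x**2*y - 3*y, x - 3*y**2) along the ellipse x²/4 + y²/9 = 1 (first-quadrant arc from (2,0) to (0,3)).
-27 + 3*pi/2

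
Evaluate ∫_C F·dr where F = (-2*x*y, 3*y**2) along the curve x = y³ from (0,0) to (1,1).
1/7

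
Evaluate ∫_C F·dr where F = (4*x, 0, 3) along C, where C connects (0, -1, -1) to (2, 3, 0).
11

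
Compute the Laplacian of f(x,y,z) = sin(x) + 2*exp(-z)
-sin(x) + 2*exp(-z)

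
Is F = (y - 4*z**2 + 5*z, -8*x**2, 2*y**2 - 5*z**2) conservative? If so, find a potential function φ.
No, ∇×F = (4*y, 5 - 8*z, -16*x - 1) ≠ 0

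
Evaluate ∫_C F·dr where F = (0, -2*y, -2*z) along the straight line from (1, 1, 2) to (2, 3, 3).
-13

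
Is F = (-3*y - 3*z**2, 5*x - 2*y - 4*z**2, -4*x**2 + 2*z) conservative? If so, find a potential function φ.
No, ∇×F = (8*z, 8*x - 6*z, 8) ≠ 0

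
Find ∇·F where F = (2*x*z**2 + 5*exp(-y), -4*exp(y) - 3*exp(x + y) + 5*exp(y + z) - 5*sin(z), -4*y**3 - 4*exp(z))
2*z**2 - 4*exp(y) - 4*exp(z) - 3*exp(x + y) + 5*exp(y + z)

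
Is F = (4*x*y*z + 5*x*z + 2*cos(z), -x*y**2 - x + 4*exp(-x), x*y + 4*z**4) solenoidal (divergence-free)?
No, ∇·F = -2*x*y + 4*y*z + 16*z**3 + 5*z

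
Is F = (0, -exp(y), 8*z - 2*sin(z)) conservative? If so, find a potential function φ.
Yes, F is conservative. φ = 4*z**2 - exp(y) + 2*cos(z)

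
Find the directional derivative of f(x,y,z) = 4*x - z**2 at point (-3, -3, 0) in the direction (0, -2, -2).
0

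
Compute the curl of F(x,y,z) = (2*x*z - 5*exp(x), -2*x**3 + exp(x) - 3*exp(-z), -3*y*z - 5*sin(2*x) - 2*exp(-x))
(-3*z - 3*exp(-z), 2*x + 10*cos(2*x) - 2*exp(-x), -6*x**2 + exp(x))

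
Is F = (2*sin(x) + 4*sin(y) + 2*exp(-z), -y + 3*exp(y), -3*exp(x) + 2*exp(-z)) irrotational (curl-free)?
No, ∇×F = (0, 3*exp(x) - 2*exp(-z), -4*cos(y))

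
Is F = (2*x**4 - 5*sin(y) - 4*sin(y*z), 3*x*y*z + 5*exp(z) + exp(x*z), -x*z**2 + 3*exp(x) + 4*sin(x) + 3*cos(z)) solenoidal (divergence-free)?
No, ∇·F = 8*x**3 + x*z - 3*sin(z)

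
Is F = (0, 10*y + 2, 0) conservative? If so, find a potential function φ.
Yes, F is conservative. φ = y*(5*y + 2)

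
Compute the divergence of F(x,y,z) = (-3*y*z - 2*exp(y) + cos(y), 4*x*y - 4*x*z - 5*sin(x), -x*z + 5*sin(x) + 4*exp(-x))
3*x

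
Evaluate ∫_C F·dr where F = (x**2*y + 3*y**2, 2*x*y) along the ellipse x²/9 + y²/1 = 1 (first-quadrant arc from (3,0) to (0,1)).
-27*pi/16 - 4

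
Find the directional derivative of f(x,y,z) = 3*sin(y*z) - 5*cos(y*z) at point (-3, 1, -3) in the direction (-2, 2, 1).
25*sin(3)/3 - 5*cos(3)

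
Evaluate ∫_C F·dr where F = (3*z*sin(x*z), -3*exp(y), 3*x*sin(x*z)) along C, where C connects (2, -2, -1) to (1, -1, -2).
3*(1 - E)*exp(-2)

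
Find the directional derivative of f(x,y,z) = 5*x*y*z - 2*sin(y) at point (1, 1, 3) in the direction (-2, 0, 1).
-5*sqrt(5)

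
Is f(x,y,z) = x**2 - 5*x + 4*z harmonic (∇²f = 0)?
No, ∇²f = 2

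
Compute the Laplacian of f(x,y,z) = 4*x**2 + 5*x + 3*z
8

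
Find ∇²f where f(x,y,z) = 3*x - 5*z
0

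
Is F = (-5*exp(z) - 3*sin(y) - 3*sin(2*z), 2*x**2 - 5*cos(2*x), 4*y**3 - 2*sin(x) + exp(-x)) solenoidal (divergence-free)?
Yes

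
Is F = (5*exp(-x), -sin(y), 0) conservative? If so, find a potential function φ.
Yes, F is conservative. φ = cos(y) - 5*exp(-x)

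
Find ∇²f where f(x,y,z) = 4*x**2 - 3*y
8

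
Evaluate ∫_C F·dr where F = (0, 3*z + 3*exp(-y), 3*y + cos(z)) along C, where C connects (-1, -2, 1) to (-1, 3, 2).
-sin(1) - 3*exp(-3) + sin(2) + 3*exp(2) + 24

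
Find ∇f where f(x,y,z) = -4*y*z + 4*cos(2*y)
(0, -4*z - 8*sin(2*y), -4*y)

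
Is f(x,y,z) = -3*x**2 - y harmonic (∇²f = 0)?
No, ∇²f = -6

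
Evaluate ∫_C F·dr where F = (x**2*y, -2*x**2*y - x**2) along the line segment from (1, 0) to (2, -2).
-19/2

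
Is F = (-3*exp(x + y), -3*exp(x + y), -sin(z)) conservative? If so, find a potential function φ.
Yes, F is conservative. φ = -3*exp(x + y) + cos(z)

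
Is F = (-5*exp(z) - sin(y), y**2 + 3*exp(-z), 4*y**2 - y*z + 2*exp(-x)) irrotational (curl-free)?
No, ∇×F = (8*y - z + 3*exp(-z), -5*exp(z) + 2*exp(-x), cos(y))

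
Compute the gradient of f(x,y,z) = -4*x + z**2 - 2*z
(-4, 0, 2*z - 2)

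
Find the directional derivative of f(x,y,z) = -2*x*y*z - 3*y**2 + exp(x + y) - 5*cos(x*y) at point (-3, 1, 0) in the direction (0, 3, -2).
3*sqrt(13)*(-10*exp(2) + 1 + 15*exp(2)*sin(3))*exp(-2)/13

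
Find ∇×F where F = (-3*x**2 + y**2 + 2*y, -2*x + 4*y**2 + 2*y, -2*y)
(-2, 0, -2*y - 4)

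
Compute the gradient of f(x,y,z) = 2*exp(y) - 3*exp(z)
(0, 2*exp(y), -3*exp(z))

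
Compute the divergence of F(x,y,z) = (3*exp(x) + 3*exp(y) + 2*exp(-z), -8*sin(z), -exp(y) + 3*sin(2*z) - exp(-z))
3*exp(x) + 6*cos(2*z) + exp(-z)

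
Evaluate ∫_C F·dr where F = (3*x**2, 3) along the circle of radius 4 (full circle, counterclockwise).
0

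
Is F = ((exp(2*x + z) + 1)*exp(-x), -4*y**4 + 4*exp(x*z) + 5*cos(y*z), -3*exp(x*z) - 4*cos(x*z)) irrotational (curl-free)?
No, ∇×F = (-4*x*exp(x*z) + 5*y*sin(y*z), 3*z*exp(x*z) - 4*z*sin(x*z) + exp(x + z), 4*z*exp(x*z))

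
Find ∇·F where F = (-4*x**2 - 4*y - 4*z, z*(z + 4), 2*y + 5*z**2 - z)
-8*x + 10*z - 1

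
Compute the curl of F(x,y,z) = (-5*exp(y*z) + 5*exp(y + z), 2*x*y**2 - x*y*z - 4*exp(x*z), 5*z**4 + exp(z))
(x*(y + 4*exp(x*z)), -5*y*exp(y*z) + 5*exp(y + z), 2*y**2 - y*z - 4*z*exp(x*z) + 5*z*exp(y*z) - 5*exp(y + z))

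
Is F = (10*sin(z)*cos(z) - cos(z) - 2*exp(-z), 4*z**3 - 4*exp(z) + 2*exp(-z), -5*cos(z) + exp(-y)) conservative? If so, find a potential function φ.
No, ∇×F = (-12*z**2 + 4*exp(z) + 2*exp(-z) - exp(-y), sin(z) + 10*cos(2*z) + 2*exp(-z), 0) ≠ 0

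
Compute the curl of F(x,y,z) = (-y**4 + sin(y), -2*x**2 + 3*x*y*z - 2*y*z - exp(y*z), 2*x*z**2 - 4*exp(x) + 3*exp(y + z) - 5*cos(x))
(-3*x*y + y*exp(y*z) + 2*y + 3*exp(y + z), -2*z**2 + 4*exp(x) - 5*sin(x), -4*x + 4*y**3 + 3*y*z - cos(y))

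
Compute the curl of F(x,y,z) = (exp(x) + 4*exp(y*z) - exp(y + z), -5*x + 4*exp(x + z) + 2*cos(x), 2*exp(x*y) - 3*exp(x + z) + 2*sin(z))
(2*x*exp(x*y) - 4*exp(x + z), -2*y*exp(x*y) + 4*y*exp(y*z) + 3*exp(x + z) - exp(y + z), -4*z*exp(y*z) + 4*exp(x + z) + exp(y + z) - 2*sin(x) - 5)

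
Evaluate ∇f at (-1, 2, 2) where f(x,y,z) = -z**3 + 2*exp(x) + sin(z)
(2*exp(-1), 0, -12 + cos(2))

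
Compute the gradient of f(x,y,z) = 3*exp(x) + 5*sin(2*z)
(3*exp(x), 0, 10*cos(2*z))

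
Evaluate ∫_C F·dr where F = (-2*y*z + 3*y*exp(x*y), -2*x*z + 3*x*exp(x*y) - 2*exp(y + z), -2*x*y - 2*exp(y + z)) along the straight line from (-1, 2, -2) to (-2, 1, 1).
14 - 2*exp(2)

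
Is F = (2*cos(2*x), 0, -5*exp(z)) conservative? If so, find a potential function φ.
Yes, F is conservative. φ = -5*exp(z) + sin(2*x)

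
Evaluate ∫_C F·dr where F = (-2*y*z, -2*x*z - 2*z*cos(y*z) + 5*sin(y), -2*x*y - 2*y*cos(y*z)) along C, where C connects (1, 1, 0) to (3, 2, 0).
-5*cos(2) + 5*cos(1)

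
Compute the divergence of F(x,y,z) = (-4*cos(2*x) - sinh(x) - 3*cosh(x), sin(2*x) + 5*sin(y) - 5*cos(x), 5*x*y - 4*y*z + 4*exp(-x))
-4*y + 8*sin(2*x) + 5*cos(y) - 3*sinh(x) - cosh(x)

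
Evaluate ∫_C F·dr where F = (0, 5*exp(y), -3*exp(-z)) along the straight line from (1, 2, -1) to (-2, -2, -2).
(-2*exp(4) - 3*exp(3) + 5)*exp(-2)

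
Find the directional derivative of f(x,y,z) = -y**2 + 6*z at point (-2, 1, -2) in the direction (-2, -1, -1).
-2*sqrt(6)/3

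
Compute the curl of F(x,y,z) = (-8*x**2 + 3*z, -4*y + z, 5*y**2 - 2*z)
(10*y - 1, 3, 0)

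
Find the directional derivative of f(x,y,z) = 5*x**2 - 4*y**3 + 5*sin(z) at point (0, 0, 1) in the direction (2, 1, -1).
-5*sqrt(6)*cos(1)/6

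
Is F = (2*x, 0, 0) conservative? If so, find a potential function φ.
Yes, F is conservative. φ = x**2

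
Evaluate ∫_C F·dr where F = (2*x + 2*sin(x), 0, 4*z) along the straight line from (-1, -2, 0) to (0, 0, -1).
-1 + 2*cos(1)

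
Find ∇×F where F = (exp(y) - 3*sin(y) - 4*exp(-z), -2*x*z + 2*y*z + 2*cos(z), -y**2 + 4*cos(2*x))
(2*x - 4*y + 2*sin(z), 8*sin(2*x) + 4*exp(-z), -2*z - exp(y) + 3*cos(y))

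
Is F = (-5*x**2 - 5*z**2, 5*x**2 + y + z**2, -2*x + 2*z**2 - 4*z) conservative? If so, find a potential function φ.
No, ∇×F = (-2*z, 2 - 10*z, 10*x) ≠ 0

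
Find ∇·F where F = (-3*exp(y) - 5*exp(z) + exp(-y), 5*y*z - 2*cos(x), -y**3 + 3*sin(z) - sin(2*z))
5*z + 3*cos(z) - 2*cos(2*z)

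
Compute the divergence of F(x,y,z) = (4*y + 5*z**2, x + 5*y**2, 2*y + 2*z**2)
10*y + 4*z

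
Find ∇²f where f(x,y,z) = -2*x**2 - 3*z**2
-10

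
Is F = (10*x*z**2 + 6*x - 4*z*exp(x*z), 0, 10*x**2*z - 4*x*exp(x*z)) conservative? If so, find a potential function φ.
Yes, F is conservative. φ = 5*x**2*z**2 + 3*x**2 - 4*exp(x*z)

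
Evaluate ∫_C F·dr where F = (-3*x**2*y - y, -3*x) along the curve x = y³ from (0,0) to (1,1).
-12/5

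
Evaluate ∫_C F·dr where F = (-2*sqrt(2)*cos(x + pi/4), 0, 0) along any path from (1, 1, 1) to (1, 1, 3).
0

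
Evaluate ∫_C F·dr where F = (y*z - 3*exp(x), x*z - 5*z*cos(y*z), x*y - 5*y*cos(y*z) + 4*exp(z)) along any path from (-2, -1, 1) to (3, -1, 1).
-3*exp(3) - 5 + 3*exp(-2)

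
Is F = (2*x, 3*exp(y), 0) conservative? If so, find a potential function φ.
Yes, F is conservative. φ = x**2 + 3*exp(y)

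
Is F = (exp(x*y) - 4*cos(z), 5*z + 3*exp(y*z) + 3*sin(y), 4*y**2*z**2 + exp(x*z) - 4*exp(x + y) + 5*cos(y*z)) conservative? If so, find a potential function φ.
No, ∇×F = (8*y*z**2 - 3*y*exp(y*z) - 5*z*sin(y*z) - 4*exp(x + y) - 5, -z*exp(x*z) + 4*exp(x + y) + 4*sin(z), -x*exp(x*y)) ≠ 0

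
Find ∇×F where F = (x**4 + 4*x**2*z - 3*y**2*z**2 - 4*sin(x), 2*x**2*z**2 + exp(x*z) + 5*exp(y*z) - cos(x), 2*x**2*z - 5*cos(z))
(-4*x**2*z - x*exp(x*z) - 5*y*exp(y*z), 4*x**2 - 4*x*z - 6*y**2*z, 4*x*z**2 + 6*y*z**2 + z*exp(x*z) + sin(x))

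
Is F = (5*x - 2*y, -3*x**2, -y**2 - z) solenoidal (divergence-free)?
No, ∇·F = 4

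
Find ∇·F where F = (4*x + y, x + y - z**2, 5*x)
5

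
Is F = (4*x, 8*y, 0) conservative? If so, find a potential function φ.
Yes, F is conservative. φ = 2*x**2 + 4*y**2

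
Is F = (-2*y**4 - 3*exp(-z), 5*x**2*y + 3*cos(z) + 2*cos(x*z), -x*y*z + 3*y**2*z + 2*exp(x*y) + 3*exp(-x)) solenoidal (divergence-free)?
No, ∇·F = 5*x**2 - x*y + 3*y**2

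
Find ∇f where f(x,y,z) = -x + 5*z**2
(-1, 0, 10*z)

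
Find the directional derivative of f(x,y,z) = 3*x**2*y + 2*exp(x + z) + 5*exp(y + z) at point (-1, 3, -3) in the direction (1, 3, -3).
sqrt(19)*(-9*exp(4) - 4)*exp(-4)/19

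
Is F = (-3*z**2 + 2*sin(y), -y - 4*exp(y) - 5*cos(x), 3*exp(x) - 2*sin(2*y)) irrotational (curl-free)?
No, ∇×F = (-4*cos(2*y), -6*z - 3*exp(x), 5*sin(x) - 2*cos(y))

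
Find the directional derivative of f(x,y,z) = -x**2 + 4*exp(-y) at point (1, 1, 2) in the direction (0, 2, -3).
-8*sqrt(13)*exp(-1)/13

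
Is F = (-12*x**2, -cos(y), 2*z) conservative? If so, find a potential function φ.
Yes, F is conservative. φ = -4*x**3 + z**2 - sin(y)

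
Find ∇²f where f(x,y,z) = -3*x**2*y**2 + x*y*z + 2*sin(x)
-6*x**2 - 6*y**2 - 2*sin(x)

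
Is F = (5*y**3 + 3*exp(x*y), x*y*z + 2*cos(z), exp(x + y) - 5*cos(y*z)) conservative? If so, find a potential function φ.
No, ∇×F = (-x*y + 5*z*sin(y*z) + exp(x + y) + 2*sin(z), -exp(x + y), -3*x*exp(x*y) - 15*y**2 + y*z) ≠ 0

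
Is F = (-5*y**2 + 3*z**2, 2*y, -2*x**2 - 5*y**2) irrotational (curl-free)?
No, ∇×F = (-10*y, 4*x + 6*z, 10*y)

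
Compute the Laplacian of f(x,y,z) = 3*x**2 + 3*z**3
18*z + 6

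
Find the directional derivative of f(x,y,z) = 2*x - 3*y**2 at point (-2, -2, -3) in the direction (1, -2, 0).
-22*sqrt(5)/5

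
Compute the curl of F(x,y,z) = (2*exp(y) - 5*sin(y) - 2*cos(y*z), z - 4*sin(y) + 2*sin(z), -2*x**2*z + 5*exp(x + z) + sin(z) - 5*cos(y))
(5*sin(y) - 2*cos(z) - 1, 4*x*z + 2*y*sin(y*z) - 5*exp(x + z), -2*z*sin(y*z) - 2*exp(y) + 5*cos(y))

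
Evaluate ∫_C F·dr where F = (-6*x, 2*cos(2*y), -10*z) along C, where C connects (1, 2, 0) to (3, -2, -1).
-29 - 2*sin(4)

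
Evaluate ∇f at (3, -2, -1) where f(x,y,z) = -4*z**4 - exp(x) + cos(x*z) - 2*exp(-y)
(-exp(3) - sin(3), 2*exp(2), 3*sin(3) + 16)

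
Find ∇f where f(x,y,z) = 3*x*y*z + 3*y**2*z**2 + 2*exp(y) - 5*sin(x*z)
(z*(3*y - 5*cos(x*z)), 3*x*z + 6*y*z**2 + 2*exp(y), 3*x*y - 5*x*cos(x*z) + 6*y**2*z)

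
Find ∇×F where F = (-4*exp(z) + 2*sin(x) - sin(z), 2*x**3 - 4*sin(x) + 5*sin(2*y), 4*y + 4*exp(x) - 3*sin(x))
(4, -4*exp(x) - 4*exp(z) + 3*cos(x) - cos(z), 6*x**2 - 4*cos(x))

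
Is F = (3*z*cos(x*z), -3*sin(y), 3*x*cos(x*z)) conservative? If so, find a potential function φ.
Yes, F is conservative. φ = 3*sin(x*z) + 3*cos(y)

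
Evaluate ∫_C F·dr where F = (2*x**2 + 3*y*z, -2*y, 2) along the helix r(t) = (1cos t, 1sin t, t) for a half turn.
-3*pi**2/4 - 4/3 + 2*pi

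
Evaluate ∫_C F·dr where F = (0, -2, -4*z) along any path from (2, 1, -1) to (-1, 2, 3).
-18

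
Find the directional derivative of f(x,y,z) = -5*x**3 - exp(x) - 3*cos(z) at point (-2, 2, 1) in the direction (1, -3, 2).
sqrt(14)*(-60*exp(2) - 1 + 6*exp(2)*sin(1))*exp(-2)/14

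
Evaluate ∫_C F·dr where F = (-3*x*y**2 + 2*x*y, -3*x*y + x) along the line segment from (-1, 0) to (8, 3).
-1551/4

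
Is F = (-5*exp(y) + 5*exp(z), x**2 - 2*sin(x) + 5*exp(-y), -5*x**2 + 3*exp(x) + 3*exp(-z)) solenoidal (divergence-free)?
No, ∇·F = -3*exp(-z) - 5*exp(-y)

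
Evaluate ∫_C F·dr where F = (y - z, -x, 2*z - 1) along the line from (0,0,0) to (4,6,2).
-2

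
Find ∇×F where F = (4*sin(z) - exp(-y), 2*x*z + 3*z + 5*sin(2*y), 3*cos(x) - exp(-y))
(-2*x - 3 + exp(-y), 3*sin(x) + 4*cos(z), 2*z - exp(-y))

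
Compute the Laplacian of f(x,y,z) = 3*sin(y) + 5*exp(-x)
-3*sin(y) + 5*exp(-x)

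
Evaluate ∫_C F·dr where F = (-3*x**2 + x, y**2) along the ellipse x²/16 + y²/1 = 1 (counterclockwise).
0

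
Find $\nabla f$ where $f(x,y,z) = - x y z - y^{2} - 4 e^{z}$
(-y*z, -x*z - 2*y, -x*y - 4*exp(z))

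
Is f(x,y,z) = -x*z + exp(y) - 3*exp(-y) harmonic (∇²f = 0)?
No, ∇²f = exp(y) - 3*exp(-y)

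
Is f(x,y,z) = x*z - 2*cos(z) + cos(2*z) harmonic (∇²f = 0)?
No, ∇²f = 2*cos(z) - 4*cos(2*z)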